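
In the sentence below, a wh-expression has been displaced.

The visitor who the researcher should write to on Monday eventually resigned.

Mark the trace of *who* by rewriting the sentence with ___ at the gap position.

The visitor who the researcher should write to ___ on Monday eventually resigned.

'who' is the object of the preposition 'to'. The gap is right after 'to'.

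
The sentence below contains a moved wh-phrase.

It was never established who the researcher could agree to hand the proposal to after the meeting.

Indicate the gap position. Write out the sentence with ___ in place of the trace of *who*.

In situ: The researcher could agree to hand the proposal to who after the meeting.
'who' is the object of the preposition 'to' (recipient of 'hand'). The gap is right after 'to'.

It was never established who the researcher could agree to hand the proposal to ___ after the meeting.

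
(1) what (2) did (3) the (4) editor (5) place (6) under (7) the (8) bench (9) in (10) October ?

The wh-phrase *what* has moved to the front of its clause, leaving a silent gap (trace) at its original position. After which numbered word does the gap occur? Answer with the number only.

5

Before movement: The editor did place what under the bench in October.
'what' is the direct object of 'place'. Fronting leaves a gap immediately after 'place':
What did the editor place ___ under the bench in October?
'place' is word 5.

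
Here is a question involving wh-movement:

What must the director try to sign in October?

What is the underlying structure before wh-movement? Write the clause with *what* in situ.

'what' is the direct object of 'sign'. It moves to the left edge, and the trace sits right after 'sign':
What must the director try to sign ___ in October?

The director must try to sign what in October.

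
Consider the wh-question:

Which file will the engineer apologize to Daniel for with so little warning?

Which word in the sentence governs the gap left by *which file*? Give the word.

Underlying clause: The engineer will apologize to Daniel for which file with so little warning.
'which file' functions as the object of the preposition 'for'. Wh-movement fronts it, leaving a gap right after 'for':
Which file will the engineer apologize to Daniel for ___ with so little warning?

for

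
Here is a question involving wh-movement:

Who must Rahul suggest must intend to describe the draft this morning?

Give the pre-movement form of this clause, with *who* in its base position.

Rahul must suggest who must intend to describe the draft this morning.

'who' functions as the subject of the clause embedded under 'suggest'. Wh-movement fronts it, leaving a gap right after 'suggest':
Who must Rahul suggest ___ must intend to describe the draft this morning?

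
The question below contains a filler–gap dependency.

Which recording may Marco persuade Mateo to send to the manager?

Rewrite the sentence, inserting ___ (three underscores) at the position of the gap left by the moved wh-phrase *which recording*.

In situ: Marco may persuade Mateo to send which recording to the manager.
'which recording' functions as the direct object of 'send'. The gap is right after 'send'.

Which recording may Marco persuade Mateo to send ___ to the manager?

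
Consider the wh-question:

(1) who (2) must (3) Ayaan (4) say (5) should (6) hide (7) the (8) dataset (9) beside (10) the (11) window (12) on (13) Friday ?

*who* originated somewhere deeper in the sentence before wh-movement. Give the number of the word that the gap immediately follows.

Underlying clause: Ayaan must say who should hide the dataset beside the window on Friday.
'who' is the subject of the clause embedded under 'say'. Fronting leaves a gap immediately after 'say':
Who must Ayaan say ___ should hide the dataset beside the window on Friday?
'say' is word 4.

4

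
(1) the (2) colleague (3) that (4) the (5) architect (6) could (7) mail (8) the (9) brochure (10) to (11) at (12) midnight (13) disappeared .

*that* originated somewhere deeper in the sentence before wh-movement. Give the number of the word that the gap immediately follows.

'that' is the object of the preposition 'to' (recipient of 'mail'). Fronting leaves a gap immediately after 'to':
The colleague that the architect could mail the brochure to ___ at midnight disappeared.
'to' is word 10.

10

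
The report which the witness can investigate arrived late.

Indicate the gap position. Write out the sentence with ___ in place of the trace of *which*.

The report which the witness can investigate ___ arrived late.

The filler 'which' is interpreted as the direct object of 'investigate'. The gap is right after 'investigate'.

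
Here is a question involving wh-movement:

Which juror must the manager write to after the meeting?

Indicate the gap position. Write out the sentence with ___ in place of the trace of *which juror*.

Which juror must the manager write to ___ after the meeting?

In situ: The manager must write to which juror after the meeting.
The filler 'which juror' is interpreted as the object of the preposition 'to'. The gap is right after 'to'.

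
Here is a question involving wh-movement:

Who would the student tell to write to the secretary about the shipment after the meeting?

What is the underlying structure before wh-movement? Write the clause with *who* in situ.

'who' functions as the direct object of 'tell'. It moves to the left edge, and the trace sits right after 'tell':
Who would the student tell ___ to write to the secretary about the shipment after the meeting?

The student would tell who to write to the secretary about the shipment after the meeting.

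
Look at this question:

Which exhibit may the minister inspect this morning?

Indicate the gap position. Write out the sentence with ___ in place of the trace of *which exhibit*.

Pre-movement form: The minister may inspect which exhibit this morning.
'which exhibit' is the direct object of 'inspect'. The gap is right after 'inspect'.

Which exhibit may the minister inspect ___ this morning?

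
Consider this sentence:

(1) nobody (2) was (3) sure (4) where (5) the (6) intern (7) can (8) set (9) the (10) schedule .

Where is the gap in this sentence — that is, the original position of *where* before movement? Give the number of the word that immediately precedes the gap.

10

In situ: The intern can set the schedule where.
'where' is the locative complement of 'set'. Wh-movement fronts it, leaving a gap right after 'schedule':
Nobody was sure where the intern can set the schedule ___.
'schedule' is word 10.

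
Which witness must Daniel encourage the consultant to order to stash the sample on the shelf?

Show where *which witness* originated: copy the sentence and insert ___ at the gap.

Before movement: Daniel must encourage the consultant to order which witness to stash the sample on the shelf.
'which witness' functions as the direct object of 'order'. The gap is right after 'order'.

Which witness must Daniel encourage the consultant to order ___ to stash the sample on the shelf?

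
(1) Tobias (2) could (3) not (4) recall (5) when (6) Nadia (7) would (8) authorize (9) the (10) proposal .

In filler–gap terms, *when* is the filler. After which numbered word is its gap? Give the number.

10

In situ: Nadia would authorize the proposal when.
'when' is the temporal adjunct. It moves to the left edge, and the trace sits right after 'proposal':
Tobias could not recall when Nadia would authorize the proposal ___.
'proposal' is word 10.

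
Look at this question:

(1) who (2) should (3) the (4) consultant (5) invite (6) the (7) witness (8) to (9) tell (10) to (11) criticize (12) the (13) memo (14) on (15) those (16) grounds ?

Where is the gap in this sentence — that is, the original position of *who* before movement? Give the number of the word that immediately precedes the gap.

Underlying clause: The consultant should invite the witness to tell who to criticize the memo on those grounds.
'who' is the direct object of 'tell'. Wh-movement fronts it, leaving a gap right after 'tell':
Who should the consultant invite the witness to tell ___ to criticize the memo on those grounds?
'tell' is word 9.

9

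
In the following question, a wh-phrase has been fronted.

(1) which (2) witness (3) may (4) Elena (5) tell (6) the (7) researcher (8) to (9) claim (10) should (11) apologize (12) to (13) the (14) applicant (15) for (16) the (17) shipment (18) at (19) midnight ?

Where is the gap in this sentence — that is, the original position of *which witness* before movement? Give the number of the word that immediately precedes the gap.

9

Underlying clause: Elena may tell the researcher to claim which witness should apologize to the applicant for the shipment at midnight.
The filler 'which witness' is interpreted as the subject of the clause embedded under 'claim'. Wh-movement fronts it, leaving a gap right after 'claim':
Which witness may Elena tell the researcher to claim ___ should apologize to the applicant for the shipment at midnight?
'claim' is word 9.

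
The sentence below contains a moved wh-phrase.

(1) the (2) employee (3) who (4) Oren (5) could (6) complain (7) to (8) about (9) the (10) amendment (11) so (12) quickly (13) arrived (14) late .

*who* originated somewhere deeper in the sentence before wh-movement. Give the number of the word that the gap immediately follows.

7

'who' is the object of the preposition 'to'. Wh-movement fronts it, leaving a gap right after 'to':
The employee who Oren could complain to ___ about the amendment so quickly arrived late.
'to' is word 7.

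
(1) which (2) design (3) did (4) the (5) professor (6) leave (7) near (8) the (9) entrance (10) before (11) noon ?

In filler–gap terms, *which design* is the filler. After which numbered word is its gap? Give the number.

6

Pre-movement form: The professor did leave which design near the entrance before noon.
'which design' functions as the direct object of 'leave'. It moves to the left edge, and the trace sits right after 'leave':
Which design did the professor leave ___ near the entrance before noon?
'leave' is word 6.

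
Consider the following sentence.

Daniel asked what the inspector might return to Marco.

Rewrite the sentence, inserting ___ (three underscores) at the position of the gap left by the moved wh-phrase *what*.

Daniel asked what the inspector might return ___ to Marco.

Pre-movement form: The inspector might return what to Marco.
The filler 'what' is interpreted as the direct object of 'return'. The gap is right after 'return'.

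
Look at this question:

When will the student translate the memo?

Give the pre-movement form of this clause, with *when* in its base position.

The filler 'when' is interpreted as the temporal adjunct. Fronting leaves a gap immediately after 'memo':
When will the student translate the memo ___?

The student will translate the memo when.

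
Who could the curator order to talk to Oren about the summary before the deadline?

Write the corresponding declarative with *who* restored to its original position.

The curator could order who to talk to Oren about the summary before the deadline.

'who' functions as the direct object of 'order'. Fronting leaves a gap immediately after 'order':
Who could the curator order ___ to talk to Oren about the summary before the deadline?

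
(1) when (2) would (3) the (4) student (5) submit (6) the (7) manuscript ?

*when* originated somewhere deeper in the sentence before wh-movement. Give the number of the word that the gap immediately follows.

7

In situ: The student would submit the manuscript when.
'when' is the temporal adjunct. Fronting leaves a gap immediately after 'manuscript':
When would the student submit the manuscript ___?
'manuscript' is word 7.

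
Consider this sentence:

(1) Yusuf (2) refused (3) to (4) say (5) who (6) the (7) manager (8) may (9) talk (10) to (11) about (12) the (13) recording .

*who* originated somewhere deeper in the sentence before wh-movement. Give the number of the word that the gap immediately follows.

10

Pre-movement form: The manager may talk to who about the recording.
The filler 'who' is interpreted as the object of the preposition 'to'. It moves to the left edge, and the trace sits right after 'to':
Yusuf refused to say who the manager may talk to ___ about the recording.
'to' is word 10.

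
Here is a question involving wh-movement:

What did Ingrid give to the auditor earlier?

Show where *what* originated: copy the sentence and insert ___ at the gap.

What did Ingrid give ___ to the auditor earlier?

Before movement: Ingrid did give what to the auditor earlier.
The filler 'what' is interpreted as the direct object of 'give'. The gap is right after 'give'.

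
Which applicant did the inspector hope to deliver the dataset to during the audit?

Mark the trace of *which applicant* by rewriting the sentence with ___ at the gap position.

Which applicant did the inspector hope to deliver the dataset to ___ during the audit?

Before movement: The inspector did hope to deliver the dataset to which applicant during the audit.
The filler 'which applicant' is interpreted as the object of the preposition 'to' (recipient of 'deliver'). The gap is right after 'to'.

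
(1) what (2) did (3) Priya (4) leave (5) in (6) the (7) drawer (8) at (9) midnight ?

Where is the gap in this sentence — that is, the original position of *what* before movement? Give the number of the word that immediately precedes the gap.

In situ: Priya did leave what in the drawer at midnight.
'what' is the direct object of 'leave'. Fronting leaves a gap immediately after 'leave':
What did Priya leave ___ in the drawer at midnight?
'leave' is word 4.

4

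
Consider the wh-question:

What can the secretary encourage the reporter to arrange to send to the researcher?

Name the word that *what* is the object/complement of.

send

In situ: The secretary can encourage the reporter to arrange to send what to the researcher.
'what' functions as the direct object of 'send'. It moves to the left edge, and the trace sits right after 'send':
What can the secretary encourage the reporter to arrange to send ___ to the researcher?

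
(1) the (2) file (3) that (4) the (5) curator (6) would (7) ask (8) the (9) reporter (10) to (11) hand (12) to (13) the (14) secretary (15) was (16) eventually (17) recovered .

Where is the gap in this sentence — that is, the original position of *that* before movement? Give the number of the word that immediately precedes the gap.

'that' is the direct object of 'hand'. Fronting leaves a gap immediately after 'hand':
The file that the curator would ask the reporter to hand ___ to the secretary was eventually recovered.
'hand' is word 11.

11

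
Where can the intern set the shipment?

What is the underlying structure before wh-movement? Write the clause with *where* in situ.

'where' is the locative complement of 'set'. Fronting leaves a gap immediately after 'shipment':
Where can the intern set the shipment ___?

The intern can set the shipment where.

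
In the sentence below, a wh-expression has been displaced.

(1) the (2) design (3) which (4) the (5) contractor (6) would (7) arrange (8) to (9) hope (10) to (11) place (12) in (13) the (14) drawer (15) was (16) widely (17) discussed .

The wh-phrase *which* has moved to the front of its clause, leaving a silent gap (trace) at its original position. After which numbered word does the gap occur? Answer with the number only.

11

'which' is the direct object of 'place'. Wh-movement fronts it, leaving a gap right after 'place':
The design which the contractor would arrange to hope to place ___ in the drawer was widely discussed.
'place' is word 11.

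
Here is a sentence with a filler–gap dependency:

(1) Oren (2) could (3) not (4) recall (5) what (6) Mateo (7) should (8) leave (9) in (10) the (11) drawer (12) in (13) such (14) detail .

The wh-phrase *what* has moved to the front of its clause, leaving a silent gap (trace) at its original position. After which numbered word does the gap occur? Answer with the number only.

Pre-movement form: Mateo should leave what in the drawer in such detail.
'what' is the direct object of 'leave'. Wh-movement fronts it, leaving a gap right after 'leave':
Oren could not recall what Mateo should leave ___ in the drawer in such detail.
'leave' is word 8.

8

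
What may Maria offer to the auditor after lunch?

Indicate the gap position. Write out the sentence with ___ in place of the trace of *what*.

What may Maria offer ___ to the auditor after lunch?

Underlying clause: Maria may offer what to the auditor after lunch.
The filler 'what' is interpreted as the direct object of 'offer'. The gap is right after 'offer'.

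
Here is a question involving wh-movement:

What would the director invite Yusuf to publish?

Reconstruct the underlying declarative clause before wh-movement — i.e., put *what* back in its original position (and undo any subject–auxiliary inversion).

'what' is the direct object of 'publish'. Fronting leaves a gap immediately after 'publish':
What would the director invite Yusuf to publish ___?

The director would invite Yusuf to publish what.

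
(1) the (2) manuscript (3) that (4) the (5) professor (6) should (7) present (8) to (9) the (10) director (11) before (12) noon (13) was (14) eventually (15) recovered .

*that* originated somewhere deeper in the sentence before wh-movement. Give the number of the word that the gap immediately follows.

7

'that' functions as the direct object of 'present'. Wh-movement fronts it, leaving a gap right after 'present':
The manuscript that the professor should present ___ to the director before noon was eventually recovered.
'present' is word 7.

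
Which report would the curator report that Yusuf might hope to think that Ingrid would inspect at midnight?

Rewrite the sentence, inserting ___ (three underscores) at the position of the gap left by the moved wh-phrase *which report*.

Which report would the curator report that Yusuf might hope to think that Ingrid would inspect ___ at midnight?

In situ: The curator would report that Yusuf might hope to think that Ingrid would inspect which report at midnight.
The filler 'which report' is interpreted as the direct object of 'inspect'. The gap is right after 'inspect'.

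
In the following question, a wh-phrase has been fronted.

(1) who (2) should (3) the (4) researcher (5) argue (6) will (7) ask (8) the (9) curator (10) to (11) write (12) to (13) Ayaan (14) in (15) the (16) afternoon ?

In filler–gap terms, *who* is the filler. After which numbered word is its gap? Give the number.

In situ: The researcher should argue who will ask the curator to write to Ayaan in the afternoon.
The filler 'who' is interpreted as the subject of the clause embedded under 'argue'. Wh-movement fronts it, leaving a gap right after 'argue':
Who should the researcher argue ___ will ask the curator to write to Ayaan in the afternoon?
'argue' is word 5.

5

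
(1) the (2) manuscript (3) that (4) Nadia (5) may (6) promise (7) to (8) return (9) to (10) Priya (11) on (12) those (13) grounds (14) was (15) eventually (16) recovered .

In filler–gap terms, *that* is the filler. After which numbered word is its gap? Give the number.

8

'that' is the direct object of 'return'. It moves to the left edge, and the trace sits right after 'return':
The manuscript that Nadia may promise to return ___ to Priya on those grounds was eventually recovered.
'return' is word 8.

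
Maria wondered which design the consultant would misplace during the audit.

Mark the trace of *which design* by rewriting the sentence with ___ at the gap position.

Maria wondered which design the consultant would misplace ___ during the audit.

In situ: The consultant would misplace which design during the audit.
'which design' functions as the direct object of 'misplace'. The gap is right after 'misplace'.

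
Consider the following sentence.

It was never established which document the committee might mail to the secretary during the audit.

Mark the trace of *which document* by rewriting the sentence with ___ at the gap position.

It was never established which document the committee might mail ___ to the secretary during the audit.

Underlying clause: The committee might mail which document to the secretary during the audit.
'which document' is the direct object of 'mail'. The gap is right after 'mail'.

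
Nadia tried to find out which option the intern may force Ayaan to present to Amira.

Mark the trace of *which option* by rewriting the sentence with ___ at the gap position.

Nadia tried to find out which option the intern may force Ayaan to present ___ to Amira.

Underlying clause: The intern may force Ayaan to present which option to Amira.
The filler 'which option' is interpreted as the direct object of 'present'. The gap is right after 'present'.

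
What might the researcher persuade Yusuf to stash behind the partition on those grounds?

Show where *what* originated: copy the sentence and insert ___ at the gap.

Before movement: The researcher might persuade Yusuf to stash what behind the partition on those grounds.
The filler 'what' is interpreted as the direct object of 'stash'. The gap is right after 'stash'.

What might the researcher persuade Yusuf to stash ___ behind the partition on those grounds?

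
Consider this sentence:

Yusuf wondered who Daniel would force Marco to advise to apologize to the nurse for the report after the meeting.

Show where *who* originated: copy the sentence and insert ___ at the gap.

Before movement: Daniel would force Marco to advise who to apologize to the nurse for the report after the meeting.
The filler 'who' is interpreted as the direct object of 'advise'. The gap is right after 'advise'.

Yusuf wondered who Daniel would force Marco to advise ___ to apologize to the nurse for the report after the meeting.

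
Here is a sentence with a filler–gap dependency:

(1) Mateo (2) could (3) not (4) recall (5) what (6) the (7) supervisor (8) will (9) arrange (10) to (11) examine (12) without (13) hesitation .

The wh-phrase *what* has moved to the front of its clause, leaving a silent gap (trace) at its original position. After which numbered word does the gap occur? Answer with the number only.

Pre-movement form: The supervisor will arrange to examine what without hesitation.
'what' is the direct object of 'examine'. It moves to the left edge, and the trace sits right after 'examine':
Mateo could not recall what the supervisor will arrange to examine ___ without hesitation.
'examine' is word 11.

11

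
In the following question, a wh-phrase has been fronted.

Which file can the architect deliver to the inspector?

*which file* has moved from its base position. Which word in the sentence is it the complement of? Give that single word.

deliver

Underlying clause: The architect can deliver which file to the inspector.
The filler 'which file' is interpreted as the direct object of 'deliver'. It moves to the left edge, and the trace sits right after 'deliver':
Which file can the architect deliver ___ to the inspector?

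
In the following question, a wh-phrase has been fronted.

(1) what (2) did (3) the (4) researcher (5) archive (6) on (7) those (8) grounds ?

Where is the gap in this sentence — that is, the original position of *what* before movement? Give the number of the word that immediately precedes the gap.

Pre-movement form: The researcher did archive what on those grounds.
'what' functions as the direct object of 'archive'. It moves to the left edge, and the trace sits right after 'archive':
What did the researcher archive ___ on those grounds?
'archive' is word 5.

5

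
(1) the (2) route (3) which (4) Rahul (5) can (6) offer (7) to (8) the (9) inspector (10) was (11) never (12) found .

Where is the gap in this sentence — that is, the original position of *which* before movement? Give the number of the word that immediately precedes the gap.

'which' functions as the direct object of 'offer'. Fronting leaves a gap immediately after 'offer':
The route which Rahul can offer ___ to the inspector was never found.
'offer' is word 6.

6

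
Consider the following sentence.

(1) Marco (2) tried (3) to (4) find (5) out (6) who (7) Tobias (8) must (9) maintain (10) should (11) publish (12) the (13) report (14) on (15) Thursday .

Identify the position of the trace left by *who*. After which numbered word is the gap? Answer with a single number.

9

Pre-movement form: Tobias must maintain who should publish the report on Thursday.
'who' is the subject of the clause embedded under 'maintain'. Fronting leaves a gap immediately after 'maintain':
Marco tried to find out who Tobias must maintain ___ should publish the report on Thursday.
'maintain' is word 9.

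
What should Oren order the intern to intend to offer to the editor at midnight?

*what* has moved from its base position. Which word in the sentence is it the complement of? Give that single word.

offer

Pre-movement form: Oren should order the intern to intend to offer what to the editor at midnight.
'what' functions as the direct object of 'offer'. It moves to the left edge, and the trace sits right after 'offer':
What should Oren order the intern to intend to offer ___ to the editor at midnight?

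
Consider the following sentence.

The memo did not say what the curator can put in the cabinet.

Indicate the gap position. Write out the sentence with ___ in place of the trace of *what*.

The memo did not say what the curator can put ___ in the cabinet.

Underlying clause: The curator can put what in the cabinet.
'what' functions as the direct object of 'put'. The gap is right after 'put'.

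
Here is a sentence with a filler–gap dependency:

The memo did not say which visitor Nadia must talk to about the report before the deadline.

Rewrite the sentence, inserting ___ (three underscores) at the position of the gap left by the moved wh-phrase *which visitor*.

The memo did not say which visitor Nadia must talk to ___ about the report before the deadline.

In situ: Nadia must talk to which visitor about the report before the deadline.
The filler 'which visitor' is interpreted as the object of the preposition 'to'. The gap is right after 'to'.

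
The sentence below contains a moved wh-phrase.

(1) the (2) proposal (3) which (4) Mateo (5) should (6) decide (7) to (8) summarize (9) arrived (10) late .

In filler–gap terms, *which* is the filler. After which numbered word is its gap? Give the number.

The filler 'which' is interpreted as the direct object of 'summarize'. It moves to the left edge, and the trace sits right after 'summarize':
The proposal which Mateo should decide to summarize ___ arrived late.
'summarize' is word 8.

8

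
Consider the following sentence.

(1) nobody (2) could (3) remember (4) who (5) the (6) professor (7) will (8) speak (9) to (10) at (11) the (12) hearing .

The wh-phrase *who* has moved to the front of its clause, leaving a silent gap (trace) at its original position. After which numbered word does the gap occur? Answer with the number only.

9

Pre-movement form: The professor will speak to who at the hearing.
'who' functions as the object of the preposition 'to'. Wh-movement fronts it, leaving a gap right after 'to':
Nobody could remember who the professor will speak to ___ at the hearing.
'to' is word 9.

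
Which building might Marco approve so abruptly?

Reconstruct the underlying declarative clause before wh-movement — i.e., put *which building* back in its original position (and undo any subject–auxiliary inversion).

The filler 'which building' is interpreted as the direct object of 'approve'. Wh-movement fronts it, leaving a gap right after 'approve':
Which building might Marco approve ___ so abruptly?

Marco might approve which building so abruptly.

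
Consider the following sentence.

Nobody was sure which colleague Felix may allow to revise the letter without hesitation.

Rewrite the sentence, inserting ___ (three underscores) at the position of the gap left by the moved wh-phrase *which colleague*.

Nobody was sure which colleague Felix may allow ___ to revise the letter without hesitation.

Pre-movement form: Felix may allow which colleague to revise the letter without hesitation.
'which colleague' functions as the direct object of 'allow'. The gap is right after 'allow'.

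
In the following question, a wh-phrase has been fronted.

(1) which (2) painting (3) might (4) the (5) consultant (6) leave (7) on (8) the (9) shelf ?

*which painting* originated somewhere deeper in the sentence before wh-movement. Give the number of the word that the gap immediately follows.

6

In situ: The consultant might leave which painting on the shelf.
'which painting' is the direct object of 'leave'. Fronting leaves a gap immediately after 'leave':
Which painting might the consultant leave ___ on the shelf?
'leave' is word 6.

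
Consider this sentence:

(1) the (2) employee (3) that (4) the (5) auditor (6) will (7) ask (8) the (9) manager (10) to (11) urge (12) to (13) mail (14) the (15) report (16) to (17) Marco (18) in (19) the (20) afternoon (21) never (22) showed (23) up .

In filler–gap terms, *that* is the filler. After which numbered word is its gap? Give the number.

11

The filler 'that' is interpreted as the direct object of 'urge'. Wh-movement fronts it, leaving a gap right after 'urge':
The employee that the auditor will ask the manager to urge ___ to mail the report to Marco in the afternoon never showed up.
'urge' is word 11.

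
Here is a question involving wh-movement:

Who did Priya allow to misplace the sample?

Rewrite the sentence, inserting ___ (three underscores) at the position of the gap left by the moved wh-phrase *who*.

Who did Priya allow ___ to misplace the sample?

Pre-movement form: Priya did allow who to misplace the sample.
'who' functions as the direct object of 'allow'. The gap is right after 'allow'.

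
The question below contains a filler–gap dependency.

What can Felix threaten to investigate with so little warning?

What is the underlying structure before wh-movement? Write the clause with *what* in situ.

Felix can threaten to investigate what with so little warning.

'what' functions as the direct object of 'investigate'. It moves to the left edge, and the trace sits right after 'investigate':
What can Felix threaten to investigate ___ with so little warning?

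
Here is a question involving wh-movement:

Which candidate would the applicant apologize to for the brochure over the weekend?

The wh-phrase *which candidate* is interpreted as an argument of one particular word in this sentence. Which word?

to

Underlying clause: The applicant would apologize to which candidate for the brochure over the weekend.
The filler 'which candidate' is interpreted as the object of the preposition 'to'. Fronting leaves a gap immediately after 'to':
Which candidate would the applicant apologize to ___ for the brochure over the weekend?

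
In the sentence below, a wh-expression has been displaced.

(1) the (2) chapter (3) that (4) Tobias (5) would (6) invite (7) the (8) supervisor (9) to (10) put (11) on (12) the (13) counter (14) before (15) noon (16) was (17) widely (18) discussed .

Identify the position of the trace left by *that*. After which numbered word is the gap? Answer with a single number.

10

The filler 'that' is interpreted as the direct object of 'put'. Fronting leaves a gap immediately after 'put':
The chapter that Tobias would invite the supervisor to put ___ on the counter before noon was widely discussed.
'put' is word 10.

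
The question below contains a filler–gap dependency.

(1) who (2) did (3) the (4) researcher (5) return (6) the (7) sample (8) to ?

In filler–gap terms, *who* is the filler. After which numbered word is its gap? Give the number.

Pre-movement form: The researcher did return the sample to who.
The filler 'who' is interpreted as the object of the preposition 'to' (recipient of 'return'). Fronting leaves a gap immediately after 'to':
Who did the researcher return the sample to ___?
'to' is word 8.

8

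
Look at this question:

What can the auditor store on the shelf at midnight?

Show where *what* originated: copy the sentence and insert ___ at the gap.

Before movement: The auditor can store what on the shelf at midnight.
'what' is the direct object of 'store'. The gap is right after 'store'.

What can the auditor store ___ on the shelf at midnight?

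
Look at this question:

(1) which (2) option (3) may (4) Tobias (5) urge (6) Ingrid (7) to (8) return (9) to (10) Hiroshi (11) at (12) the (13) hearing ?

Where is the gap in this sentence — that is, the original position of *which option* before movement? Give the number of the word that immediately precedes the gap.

8

Pre-movement form: Tobias may urge Ingrid to return which option to Hiroshi at the hearing.
'which option' is the direct object of 'return'. Fronting leaves a gap immediately after 'return':
Which option may Tobias urge Ingrid to return ___ to Hiroshi at the hearing?
'return' is word 8.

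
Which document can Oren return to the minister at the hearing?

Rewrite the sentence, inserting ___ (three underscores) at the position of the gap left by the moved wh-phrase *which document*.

Which document can Oren return ___ to the minister at the hearing?

In situ: Oren can return which document to the minister at the hearing.
The filler 'which document' is interpreted as the direct object of 'return'. The gap is right after 'return'.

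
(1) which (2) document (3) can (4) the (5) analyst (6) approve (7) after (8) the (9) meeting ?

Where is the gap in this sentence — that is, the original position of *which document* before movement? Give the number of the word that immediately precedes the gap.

Underlying clause: The analyst can approve which document after the meeting.
The filler 'which document' is interpreted as the direct object of 'approve'. Wh-movement fronts it, leaving a gap right after 'approve':
Which document can the analyst approve ___ after the meeting?
'approve' is word 6.

6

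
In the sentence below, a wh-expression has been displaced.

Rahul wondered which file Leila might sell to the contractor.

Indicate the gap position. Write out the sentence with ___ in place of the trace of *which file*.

Rahul wondered which file Leila might sell ___ to the contractor.

Pre-movement form: Leila might sell which file to the contractor.
'which file' is the direct object of 'sell'. The gap is right after 'sell'.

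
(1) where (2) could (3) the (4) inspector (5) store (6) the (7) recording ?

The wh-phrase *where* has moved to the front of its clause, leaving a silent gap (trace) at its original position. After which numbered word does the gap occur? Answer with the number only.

Pre-movement form: The inspector could store the recording where.
The filler 'where' is interpreted as the locative complement of 'store'. Wh-movement fronts it, leaving a gap right after 'recording':
Where could the inspector store the recording ___?
'recording' is word 7.

7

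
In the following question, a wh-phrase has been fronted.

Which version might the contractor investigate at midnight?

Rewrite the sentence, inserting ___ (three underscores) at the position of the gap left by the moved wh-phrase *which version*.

Which version might the contractor investigate ___ at midnight?

Underlying clause: The contractor might investigate which version at midnight.
The filler 'which version' is interpreted as the direct object of 'investigate'. The gap is right after 'investigate'.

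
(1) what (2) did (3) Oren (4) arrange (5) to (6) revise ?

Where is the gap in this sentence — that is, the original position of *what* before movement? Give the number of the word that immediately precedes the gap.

Before movement: Oren did arrange to revise what.
'what' functions as the direct object of 'revise'. It moves to the left edge, and the trace sits right after 'revise':
What did Oren arrange to revise ___?
'revise' is word 6.

6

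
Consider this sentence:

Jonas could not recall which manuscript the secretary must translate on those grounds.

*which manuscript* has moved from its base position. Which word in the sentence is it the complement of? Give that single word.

translate

Underlying clause: The secretary must translate which manuscript on those grounds.
The filler 'which manuscript' is interpreted as the direct object of 'translate'. Wh-movement fronts it, leaving a gap right after 'translate':
Jonas could not recall which manuscript the secretary must translate ___ on those grounds.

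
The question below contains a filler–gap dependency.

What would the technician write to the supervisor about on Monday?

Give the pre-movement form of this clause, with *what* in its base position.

The technician would write to the supervisor about what on Monday.

'what' functions as the object of the preposition 'about'. Fronting leaves a gap immediately after 'about':
What would the technician write to the supervisor about ___ on Monday?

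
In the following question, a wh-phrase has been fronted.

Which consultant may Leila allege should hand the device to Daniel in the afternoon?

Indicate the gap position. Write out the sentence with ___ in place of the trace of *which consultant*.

Which consultant may Leila allege ___ should hand the device to Daniel in the afternoon?

In situ: Leila may allege which consultant should hand the device to Daniel in the afternoon.
The filler 'which consultant' is interpreted as the subject of the clause embedded under 'allege'. The gap is right after 'allege'.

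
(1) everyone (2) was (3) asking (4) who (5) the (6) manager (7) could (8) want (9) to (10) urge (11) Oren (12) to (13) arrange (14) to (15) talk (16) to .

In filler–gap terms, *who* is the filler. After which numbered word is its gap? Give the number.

Pre-movement form: The manager could want to urge Oren to arrange to talk to who.
The filler 'who' is interpreted as the object of the preposition 'to'. Wh-movement fronts it, leaving a gap right after 'to':
Everyone was asking who the manager could want to urge Oren to arrange to talk to ___.
'to' is word 16.

16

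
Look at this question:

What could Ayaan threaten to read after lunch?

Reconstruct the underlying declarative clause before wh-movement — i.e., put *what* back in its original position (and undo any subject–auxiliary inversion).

Ayaan could threaten to read what after lunch.

'what' functions as the direct object of 'read'. Wh-movement fronts it, leaving a gap right after 'read':
What could Ayaan threaten to read ___ after lunch?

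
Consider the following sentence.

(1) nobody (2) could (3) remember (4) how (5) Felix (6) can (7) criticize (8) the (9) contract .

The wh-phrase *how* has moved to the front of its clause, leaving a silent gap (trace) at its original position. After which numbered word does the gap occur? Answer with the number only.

In situ: Felix can criticize the contract how.
'how' functions as the manner adjunct. Wh-movement fronts it, leaving a gap right after 'contract':
Nobody could remember how Felix can criticize the contract ___.
'contract' is word 9.

9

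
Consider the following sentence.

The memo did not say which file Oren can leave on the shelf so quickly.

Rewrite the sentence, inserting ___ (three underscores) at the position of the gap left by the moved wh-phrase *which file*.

The memo did not say which file Oren can leave ___ on the shelf so quickly.

Pre-movement form: Oren can leave which file on the shelf so quickly.
The filler 'which file' is interpreted as the direct object of 'leave'. The gap is right after 'leave'.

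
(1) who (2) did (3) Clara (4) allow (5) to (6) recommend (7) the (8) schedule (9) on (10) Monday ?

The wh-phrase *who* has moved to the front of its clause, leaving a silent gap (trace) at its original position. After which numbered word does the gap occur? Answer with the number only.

4

In situ: Clara did allow who to recommend the schedule on Monday.
The filler 'who' is interpreted as the direct object of 'allow'. Wh-movement fronts it, leaving a gap right after 'allow':
Who did Clara allow ___ to recommend the schedule on Monday?
'allow' is word 4.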